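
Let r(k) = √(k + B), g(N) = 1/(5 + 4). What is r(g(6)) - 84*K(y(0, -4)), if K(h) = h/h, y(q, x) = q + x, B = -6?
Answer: -84 + I*√53/3 ≈ -84.0 + 2.4267*I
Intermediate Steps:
g(N) = ⅑ (g(N) = 1/9 = ⅑)
r(k) = √(-6 + k) (r(k) = √(k - 6) = √(-6 + k))
K(h) = 1
r(g(6)) - 84*K(y(0, -4)) = √(-6 + ⅑) - 84*1 = √(-53/9) - 84 = I*√53/3 - 84 = -84 + I*√53/3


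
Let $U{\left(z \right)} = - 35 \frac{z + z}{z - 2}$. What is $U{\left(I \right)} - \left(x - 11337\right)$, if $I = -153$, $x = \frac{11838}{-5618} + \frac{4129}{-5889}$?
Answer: $\frac{5779713636217}{512808231} \approx 11271.0$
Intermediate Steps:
$x = - \frac{46455352}{16542201}$ ($x = 11838 \left(- \frac{1}{5618}\right) + 4129 \left(- \frac{1}{5889}\right) = - \frac{5919}{2809} - \frac{4129}{5889} = - \frac{46455352}{16542201} \approx -2.8083$)
$U{\left(z \right)} = - \frac{70 z}{-2 + z}$ ($U{\left(z \right)} = - 35 \frac{2 z}{-2 + z} = - \frac{70 z}{-2 + z}$)
$U{\left(I \right)} - \left(x - 11337\right) = \left(-70\right) \left(-153\right) \frac{1}{-2 - 153} - \left(- \frac{46455352}{16542201} - 11337\right) = \left(-70\right) \left(-153\right) \frac{1}{-155} - - \frac{187585388089}{16542201} = \left(-70\right) \left(-153\right) \left(- \frac{1}{155}\right) + \frac{187585388089}{16542201} = - \frac{2142}{31} + \frac{187585388089}{16542201} = \frac{5779713636217}{512808231}$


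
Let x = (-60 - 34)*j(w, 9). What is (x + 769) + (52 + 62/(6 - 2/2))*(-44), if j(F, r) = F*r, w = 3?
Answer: -23013/5 ≈ -4602.6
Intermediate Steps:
x = -2538 (x = (-60 - 34)*(3*9) = -94*27 = -2538)
(x + 769) + (52 + 62/(6 - 2/2))*(-44) = (-2538 + 769) + (52 + 62/(6 - 2/2))*(-44) = -1769 + (52 + 62/(6 - 2/2))*(-44) = -1769 + (52 + 62/(6 - 2*½))*(-44) = -1769 + (52 + 62/(6 - 1))*(-44) = -1769 + (52 + 62/5)*(-44) = -1769 + (322/5)*(-44) = -1769 - 14168/5 = -23013/5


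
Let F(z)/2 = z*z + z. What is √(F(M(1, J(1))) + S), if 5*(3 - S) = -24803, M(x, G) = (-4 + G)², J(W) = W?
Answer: √128590/5 ≈ 71.719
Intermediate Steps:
S = 24818/5 (S = 3 - ⅕*(-24803) = 3 + 24803/5 = 24818/5 ≈ 4963.6)
F(z) = 2*z + 2*z² (F(z) = 2*(z*z + z) = 2*(z² + z) = 2*(z + z²) = 2*z + 2*z²)
√(F(M(1, J(1))) + S) = √(2*(-4 + 1)²*(1 + (-4 + 1)²) + 24818/5) = √(2*(-3)²*(1 + (-3)²) + 24818/5) = √(2*9*(1 + 9) + 24818/5) = √(2*9*10 + 24818/5) = √(180 + 24818/5) = √(25718/5) = √128590/5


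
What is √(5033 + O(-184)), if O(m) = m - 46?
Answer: √4803 ≈ 69.304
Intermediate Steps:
O(m) = -46 + m
√(5033 + O(-184)) = √(5033 + (-46 - 184)) = √(5033 - 230) = √4803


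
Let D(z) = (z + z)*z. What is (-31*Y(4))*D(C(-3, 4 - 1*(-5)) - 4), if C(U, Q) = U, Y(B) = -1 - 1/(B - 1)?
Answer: 12152/3 ≈ 4050.7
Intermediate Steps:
Y(B) = -1 - 1/(-1 + B)
D(z) = 2*z² (D(z) = (2*z)*z = 2*z²)
(-31*Y(4))*D(C(-3, 4 - 1*(-5)) - 4) = (-(-31)*4/(-1 + 4))*(2*(-3 - 4)²) = (-(-31)*4/3)*(2*(-7)²) = (-(-31)*4/3)*(2*49) = -31*(-4/3)*98 = (124/3)*98 = 12152/3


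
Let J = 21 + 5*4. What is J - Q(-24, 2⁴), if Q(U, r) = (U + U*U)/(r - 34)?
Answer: 215/3 ≈ 71.667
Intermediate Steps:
Q(U, r) = (U + U²)/(-34 + r)
J = 41 (J = 21 + 20 = 41)
J - Q(-24, 2⁴) = 41 - (-24)*(1 - 24)/(-34 + 2⁴) = 41 - (-24)*(-23)/(-34 + 16) = 41 - (-24)*(-23)/(-18) = 41 - (-24)*(-1)*(-23)/18 = 41 - 1*(-92/3) = 41 + 92/3 = 215/3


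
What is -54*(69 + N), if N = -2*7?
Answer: -2970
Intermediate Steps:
N = -14
-54*(69 + N) = -54*(69 - 14) = -54*55 = -2970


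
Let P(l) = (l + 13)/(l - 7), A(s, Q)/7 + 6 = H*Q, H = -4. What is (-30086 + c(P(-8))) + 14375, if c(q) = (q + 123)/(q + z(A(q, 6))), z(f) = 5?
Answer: -109793/7 ≈ -15685.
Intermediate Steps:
A(s, Q) = -42 - 28*Q (A(s, Q) = -42 + 7*(-4*Q) = -42 - 28*Q)
P(l) = (13 + l)/(-7 + l)
c(q) = (123 + q)/(5 + q) (c(q) = (q + 123)/(q + 5) = (123 + q)/(5 + q))
(-30086 + c(P(-8))) + 14375 = (-30086 + (123 + (13 - 8)/(-7 - 8))/(5 + (13 - 8)/(-7 - 8))) + 14375 = (-30086 + (123 + 5/(-15))/(5 + 5/(-15))) + 14375 = (-30086 + (123 - 1/15*5)/(5 - 1/15*5)) + 14375 = (-30086 + (123 - ⅓)/(5 - ⅓)) + 14375 = (-30086 + (368/3)/(14/3)) + 14375 = (-30086 + (3/14)*(368/3)) + 14375 = (-30086 + 184/7) + 14375 = -210418/7 + 14375 = -109793/7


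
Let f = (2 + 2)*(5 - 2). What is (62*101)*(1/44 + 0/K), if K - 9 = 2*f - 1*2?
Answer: 3131/22 ≈ 142.32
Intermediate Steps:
f = 12 (f = 4*3 = 12)
K = 31 (K = 9 + (2*12 - 1*2) = 9 + (24 - 2) = 9 + 22 = 31)
(62*101)*(1/44 + 0/K) = (62*101)*(1/44 + 0/31) = 6262*(1*(1/44) + 0*(1/31)) = 6262*(1/44 + 0) = 6262*(1/44) = 3131/22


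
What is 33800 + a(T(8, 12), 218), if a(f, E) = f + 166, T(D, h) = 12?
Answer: 33978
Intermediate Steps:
a(f, E) = 166 + f
33800 + a(T(8, 12), 218) = 33800 + (166 + 12) = 33800 + 178 = 33978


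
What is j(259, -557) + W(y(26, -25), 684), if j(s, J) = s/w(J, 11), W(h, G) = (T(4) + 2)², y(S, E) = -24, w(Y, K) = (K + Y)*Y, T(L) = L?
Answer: 1564093/43446 ≈ 36.001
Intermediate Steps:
w(Y, K) = Y*(K + Y)
W(h, G) = 36 (W(h, G) = (4 + 2)² = 6² = 36)
j(s, J) = s/(J*(11 + J)) (j(s, J) = s/((J*(11 + J))) = s*(1/(J*(11 + J))) = s/(J*(11 + J)))
j(259, -557) + W(y(26, -25), 684) = 259/(-557*(11 - 557)) + 36 = 259*(-1/557)/(-546) + 36 = 259*(-1/557)*(-1/546) + 36 = 37/43446 + 36 = 1564093/43446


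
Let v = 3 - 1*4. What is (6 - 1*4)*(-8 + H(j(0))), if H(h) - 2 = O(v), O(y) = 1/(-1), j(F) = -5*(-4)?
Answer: -14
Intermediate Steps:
v = -1 (v = 3 - 4 = -1)
j(F) = 20
O(y) = -1
H(h) = 1 (H(h) = 2 - 1 = 1)
(6 - 1*4)*(-8 + H(j(0))) = (6 - 1*4)*(-8 + 1) = (6 - 4)*(-7) = 2*(-7) = -14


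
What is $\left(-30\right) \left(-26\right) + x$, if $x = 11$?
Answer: $791$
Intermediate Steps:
$\left(-30\right) \left(-26\right) + x = \left(-30\right) \left(-26\right) + 11 = 780 + 11 = 791$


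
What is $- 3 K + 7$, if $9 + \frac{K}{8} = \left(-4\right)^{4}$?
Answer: $-5921$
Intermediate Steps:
$K = 1976$ ($K = -72 + 8 \left(-4\right)^{4} = -72 + 8 \cdot 256 = -72 + 2048 = 1976$)
$- 3 K + 7 = \left(-3\right) 1976 + 7 = -5928 + 7 = -5921$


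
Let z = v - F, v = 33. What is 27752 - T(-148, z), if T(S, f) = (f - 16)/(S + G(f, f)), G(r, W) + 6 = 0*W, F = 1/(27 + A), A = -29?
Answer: 1221093/44 ≈ 27752.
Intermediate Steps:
F = -1/2 (F = 1/(27 - 29) = 1/(-2) = -1/2 ≈ -0.50000)
z = 67/2 (z = 33 - 1*(-1/2) = 33 + 1/2 = 67/2 ≈ 33.500)
G(r, W) = -6 (G(r, W) = -6 + 0*W = -6 + 0 = -6)
T(S, f) = (-16 + f)/(-6 + S) (T(S, f) = (f - 16)/(S - 6) = (-16 + f)/(-6 + S))
27752 - T(-148, z) = 27752 - (-16 + 67/2)/(-6 - 148) = 27752 - 35/((-154)*2) = 27752 - (-1)*35/(154*2) = 27752 - 1*(-5/44) = 27752 + 5/44 = 1221093/44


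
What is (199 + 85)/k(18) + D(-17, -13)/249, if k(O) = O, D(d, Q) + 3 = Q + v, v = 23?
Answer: 11807/747 ≈ 15.806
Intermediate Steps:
D(d, Q) = 20 + Q (D(d, Q) = -3 + (Q + 23) = -3 + (23 + Q) = 20 + Q)
(199 + 85)/k(18) + D(-17, -13)/249 = (199 + 85)/18 + (20 - 13)/249 = 284*(1/18) + 7*(1/249) = 142/9 + 7/249 = 11807/747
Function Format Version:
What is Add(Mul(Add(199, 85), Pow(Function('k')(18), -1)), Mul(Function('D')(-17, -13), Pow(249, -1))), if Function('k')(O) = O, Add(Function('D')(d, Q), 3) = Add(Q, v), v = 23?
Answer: Rational(11807, 747) ≈ 15.806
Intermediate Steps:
Function('D')(d, Q) = Add(20, Q) (Function('D')(d, Q) = Add(-3, Add(Q, 23)) = Add(-3, Add(23, Q)) = Add(20, Q))
Add(Mul(Add(199, 85), Pow(Function('k')(18), -1)), Mul(Function('D')(-17, -13), Pow(249, -1))) = Add(Mul(Add(199, 85), Pow(18, -1)), Mul(Add(20, -13), Pow(249, -1))) = Add(Mul(284, Rational(1, 18)), Mul(7, Rational(1, 249))) = Add(Rational(142, 9), Rational(7, 249)) = Rational(11807, 747)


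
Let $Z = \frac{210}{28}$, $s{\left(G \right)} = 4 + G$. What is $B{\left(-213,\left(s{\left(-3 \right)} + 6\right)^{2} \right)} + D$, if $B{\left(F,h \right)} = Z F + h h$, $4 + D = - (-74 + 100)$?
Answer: $\frac{1547}{2} \approx 773.5$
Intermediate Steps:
$Z = \frac{15}{2}$ ($Z = 210 \cdot \frac{1}{28} = \frac{15}{2} \approx 7.5$)
$D = -30$ ($D = -4 - \left(-74 + 100\right) = -4 - 26 = -30$)
$B{\left(F,h \right)} = h^{2} + \frac{15 F}{2}$ ($B{\left(F,h \right)} = \frac{15 F}{2} + h h = \frac{15 F}{2} + h^{2} = h^{2} + \frac{15 F}{2}$)
$B{\left(-213,\left(s{\left(-3 \right)} + 6\right)^{2} \right)} + D = \left(\left(\left(\left(4 - 3\right) + 6\right)^{2}\right)^{2} + \frac{15}{2} \left(-213\right)\right) - 30 = \left(\left(\left(1 + 6\right)^{2}\right)^{2} - \frac{3195}{2}\right) - 30 = \left(\left(7^{2}\right)^{2} - \frac{3195}{2}\right) - 30 = \left(49^{2} - \frac{3195}{2}\right) - 30 = \left(2401 - \frac{3195}{2}\right) - 30 = \frac{1607}{2} - 30 = \frac{1547}{2}$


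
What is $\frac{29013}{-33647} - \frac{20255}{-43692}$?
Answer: $- \frac{586116011}{1470104724} \approx -0.39869$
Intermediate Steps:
$\frac{29013}{-33647} - \frac{20255}{-43692} = 29013 \left(- \frac{1}{33647}\right) - - \frac{20255}{43692} = - \frac{29013}{33647} + \frac{20255}{43692} = - \frac{586116011}{1470104724}$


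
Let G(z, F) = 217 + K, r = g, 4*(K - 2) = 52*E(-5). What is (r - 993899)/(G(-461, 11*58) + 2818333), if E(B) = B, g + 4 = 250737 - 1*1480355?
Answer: -2223521/2818487 ≈ -0.78891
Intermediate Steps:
g = -1229622 (g = -4 + (250737 - 1*1480355) = -4 + (250737 - 1480355) = -4 - 1229618 = -1229622)
K = -63 (K = 2 + (52*(-5))/4 = 2 + (¼)*(-260) = 2 - 65 = -63)
r = -1229622
G(z, F) = 154 (G(z, F) = 217 - 63 = 154)
(r - 993899)/(G(-461, 11*58) + 2818333) = (-1229622 - 993899)/(154 + 2818333) = -2223521/2818487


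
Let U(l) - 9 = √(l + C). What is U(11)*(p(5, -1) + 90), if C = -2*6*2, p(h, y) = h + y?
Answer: 846 + 94*I*√13 ≈ 846.0 + 338.92*I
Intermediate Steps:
C = -24 (C = -12*2 = -24)
U(l) = 9 + √(-24 + l) (U(l) = 9 + √(l - 24) = 9 + √(-24 + l))
U(11)*(p(5, -1) + 90) = (9 + √(-24 + 11))*((5 - 1) + 90) = (9 + √(-13))*(4 + 90) = (9 + I*√13)*94 = 846 + 94*I*√13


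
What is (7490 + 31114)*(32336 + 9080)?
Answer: 1598823264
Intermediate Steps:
(7490 + 31114)*(32336 + 9080) = 38604*41416 = 1598823264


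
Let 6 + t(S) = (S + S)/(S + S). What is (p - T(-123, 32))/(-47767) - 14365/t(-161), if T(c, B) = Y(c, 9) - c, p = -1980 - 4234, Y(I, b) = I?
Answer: 137240805/47767 ≈ 2873.1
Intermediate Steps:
p = -6214
t(S) = -5 (t(S) = -6 + (S + S)/(S + S) = -6 + (2*S)/((2*S)) = -6 + (2*S)*(1/(2*S)) = -6 + 1 = -5)
T(c, B) = 0 (T(c, B) = c - c = 0)
(p - T(-123, 32))/(-47767) - 14365/t(-161) = (-6214 - 1*0)/(-47767) - 14365/(-5) = (-6214 + 0)*(-1/47767) - 14365*(-⅕) = -6214*(-1/47767) + 2873 = 6214/47767 + 2873 = 137240805/47767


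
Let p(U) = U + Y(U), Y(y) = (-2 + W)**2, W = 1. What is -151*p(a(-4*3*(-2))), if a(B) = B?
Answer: -3775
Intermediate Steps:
Y(y) = 1 (Y(y) = (-2 + 1)**2 = (-1)**2 = 1)
p(U) = 1 + U (p(U) = U + 1 = 1 + U)
-151*p(a(-4*3*(-2))) = -151*(1 - 4*3*(-2)) = -151*(1 - 12*(-2)) = -151*(1 + 24) = -151*25 = -3775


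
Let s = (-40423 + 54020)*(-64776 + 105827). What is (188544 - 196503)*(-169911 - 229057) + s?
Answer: 3733556759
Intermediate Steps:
s = 558170447 (s = 13597*41051 = 558170447)
(188544 - 196503)*(-169911 - 229057) + s = (188544 - 196503)*(-169911 - 229057) + 558170447 = -7959*(-398968) + 558170447 = 3175386312 + 558170447 = 3733556759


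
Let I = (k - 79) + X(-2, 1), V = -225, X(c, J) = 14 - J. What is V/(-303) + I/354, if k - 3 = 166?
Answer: 36953/35754 ≈ 1.0335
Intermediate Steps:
k = 169 (k = 3 + 166 = 169)
I = 103 (I = (169 - 79) + (14 - 1*1) = 90 + (14 - 1) = 90 + 13 = 103)
V/(-303) + I/354 = -225/(-303) + 103/354 = -225*(-1/303) + 103*(1/354) = 75/101 + 103/354 = 36953/35754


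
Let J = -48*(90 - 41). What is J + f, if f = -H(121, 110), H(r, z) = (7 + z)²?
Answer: -16041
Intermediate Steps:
J = -2352 (J = -48*49 = -2352)
f = -13689 (f = -(7 + 110)² = -1*117² = -1*13689 = -13689)
J + f = -2352 - 13689 = -16041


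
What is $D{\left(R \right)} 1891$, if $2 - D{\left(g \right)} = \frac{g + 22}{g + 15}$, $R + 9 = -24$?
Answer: $\frac{47275}{18} \approx 2626.4$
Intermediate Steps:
$R = -33$ ($R = -9 - 24 = -33$)
$D{\left(g \right)} = 2 - \frac{22 + g}{15 + g}$ ($D{\left(g \right)} = 2 - \frac{g + 22}{g + 15} = 2 - \frac{22 + g}{15 + g}$)
$D{\left(R \right)} 1891 = \frac{8 - 33}{15 - 33} \cdot 1891 = \frac{1}{-18} \left(-25\right) 1891 = \left(- \frac{1}{18}\right) \left(-25\right) 1891 = \frac{25}{18} \cdot 1891 = \frac{47275}{18}$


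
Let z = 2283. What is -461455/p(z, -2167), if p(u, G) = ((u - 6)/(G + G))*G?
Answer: -922910/2277 ≈ -405.32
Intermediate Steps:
p(u, G) = -3 + u/2 (p(u, G) = ((-6 + u)/((2*G)))*G = ((-6 + u)*(1/(2*G)))*G = ((-6 + u)/(2*G))*G = -3 + u/2)
-461455/p(z, -2167) = -461455/(-3 + (1/2)*2283) = -461455/(-3 + 2283/2) = -461455/2277/2 = -461455*2/2277 = -922910/2277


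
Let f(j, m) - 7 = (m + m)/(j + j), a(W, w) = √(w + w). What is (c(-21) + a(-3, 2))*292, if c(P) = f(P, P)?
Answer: 2920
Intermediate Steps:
a(W, w) = √2*√w (a(W, w) = √(2*w) = √2*√w)
f(j, m) = 7 + m/j (f(j, m) = 7 + (m + m)/(j + j) = 7 + (2*m)/((2*j)) = 7 + (2*m)*(1/(2*j)) = 7 + m/j)
c(P) = 8 (c(P) = 7 + P/P = 7 + 1 = 8)
(c(-21) + a(-3, 2))*292 = (8 + √2*√2)*292 = (8 + 2)*292 = 10*292 = 2920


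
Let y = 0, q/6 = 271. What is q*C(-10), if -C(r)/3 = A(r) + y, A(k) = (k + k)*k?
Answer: -975600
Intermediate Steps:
q = 1626 (q = 6*271 = 1626)
A(k) = 2*k**2 (A(k) = (2*k)*k = 2*k**2)
C(r) = -6*r**2 (C(r) = -3*(2*r**2 + 0) = -6*r**2)
q*C(-10) = 1626*(-6*(-10)**2) = 1626*(-6*100) = 1626*(-600) = -975600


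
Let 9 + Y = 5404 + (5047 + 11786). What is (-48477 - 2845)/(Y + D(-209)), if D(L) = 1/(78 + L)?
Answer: -6723182/2911867 ≈ -2.3089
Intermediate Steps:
Y = 22228 (Y = -9 + (5404 + (5047 + 11786)) = -9 + (5404 + 16833) = -9 + 22237 = 22228)
(-48477 - 2845)/(Y + D(-209)) = (-48477 - 2845)/(22228 + 1/(78 - 209)) = -51322/(22228 + 1/(-131)) = -51322/(22228 - 1/131) = -51322/2911867/131 = -51322*131/2911867 = -6723182/2911867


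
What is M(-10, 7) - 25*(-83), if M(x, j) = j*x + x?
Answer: 1995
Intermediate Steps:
M(x, j) = x + j*x
M(-10, 7) - 25*(-83) = -10*(1 + 7) - 25*(-83) = -10*8 + 2075 = -80 + 2075 = 1995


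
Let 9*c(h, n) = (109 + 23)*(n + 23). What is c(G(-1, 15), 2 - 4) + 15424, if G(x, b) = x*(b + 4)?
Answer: 15732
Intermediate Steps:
G(x, b) = x*(4 + b)
c(h, n) = 1012/3 + 44*n/3 (c(h, n) = ((109 + 23)*(n + 23))/9 = (132*(23 + n))/9 = (3036 + 132*n)/9 = 1012/3 + 44*n/3)
c(G(-1, 15), 2 - 4) + 15424 = (1012/3 + 44*(2 - 4)/3) + 15424 = (1012/3 + (44/3)*(-2)) + 15424 = (1012/3 - 88/3) + 15424 = 308 + 15424 = 15732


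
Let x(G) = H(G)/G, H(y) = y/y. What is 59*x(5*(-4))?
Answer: -59/20 ≈ -2.9500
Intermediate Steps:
H(y) = 1
x(G) = 1/G
59*x(5*(-4)) = 59/((5*(-4))) = 59/(-20) = 59*(-1/20) = -59/20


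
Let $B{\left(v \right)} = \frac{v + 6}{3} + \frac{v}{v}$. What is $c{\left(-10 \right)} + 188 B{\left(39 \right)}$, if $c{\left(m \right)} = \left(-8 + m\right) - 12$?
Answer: $2978$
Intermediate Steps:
$c{\left(m \right)} = -20 + m$
$B{\left(v \right)} = 3 + \frac{v}{3}$ ($B{\left(v \right)} = \left(6 + v\right) \frac{1}{3} + 1 = \left(2 + \frac{v}{3}\right) + 1 = 3 + \frac{v}{3}$)
$c{\left(-10 \right)} + 188 B{\left(39 \right)} = \left(-20 - 10\right) + 188 \left(3 + \frac{1}{3} \cdot 39\right) = -30 + 188 \left(3 + 13\right) = -30 + 188 \cdot 16 = -30 + 3008 = 2978$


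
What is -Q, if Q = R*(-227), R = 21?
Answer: 4767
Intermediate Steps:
Q = -4767 (Q = 21*(-227) = -4767)
-Q = -1*(-4767) = 4767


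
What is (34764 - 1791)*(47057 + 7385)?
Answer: 1795116066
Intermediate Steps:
(34764 - 1791)*(47057 + 7385) = 32973*54442 = 1795116066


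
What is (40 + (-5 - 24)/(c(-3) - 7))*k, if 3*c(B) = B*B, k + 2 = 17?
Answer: 2835/4 ≈ 708.75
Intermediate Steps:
k = 15 (k = -2 + 17 = 15)
c(B) = B²/3 (c(B) = (B*B)/3 = B²/3)
(40 + (-5 - 24)/(c(-3) - 7))*k = (40 + (-5 - 24)/((⅓)*(-3)² - 7))*15 = (40 - 29/((⅓)*9 - 7))*15 = (40 - 29/(3 - 7))*15 = (40 - 29/(-4))*15 = (40 - 29*(-¼))*15 = (40 + 29/4)*15 = (189/4)*15 = 2835/4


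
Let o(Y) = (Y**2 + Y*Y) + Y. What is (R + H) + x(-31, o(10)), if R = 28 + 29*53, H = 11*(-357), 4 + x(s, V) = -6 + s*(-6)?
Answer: -2186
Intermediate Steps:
o(Y) = Y + 2*Y**2 (o(Y) = (Y**2 + Y**2) + Y = 2*Y**2 + Y = Y + 2*Y**2)
x(s, V) = -10 - 6*s (x(s, V) = -4 + (-6 + s*(-6)) = -4 + (-6 - 6*s) = -10 - 6*s)
H = -3927
R = 1565 (R = 28 + 1537 = 1565)
(R + H) + x(-31, o(10)) = (1565 - 3927) + (-10 - 6*(-31)) = -2362 + (-10 + 186) = -2362 + 176 = -2186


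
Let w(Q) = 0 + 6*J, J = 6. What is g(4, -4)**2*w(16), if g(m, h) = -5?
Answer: 900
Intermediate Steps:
w(Q) = 36 (w(Q) = 0 + 6*6 = 0 + 36 = 36)
g(4, -4)**2*w(16) = (-5)**2*36 = 25*36 = 900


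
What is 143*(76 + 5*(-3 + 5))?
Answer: 12298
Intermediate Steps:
143*(76 + 5*(-3 + 5)) = 143*(76 + 5*2) = 143*(76 + 10) = 143*86 = 12298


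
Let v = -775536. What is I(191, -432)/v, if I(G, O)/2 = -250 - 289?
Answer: 539/387768 ≈ 0.0013900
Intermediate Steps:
I(G, O) = -1078 (I(G, O) = 2*(-250 - 289) = 2*(-539) = -1078)
I(191, -432)/v = -1078/(-775536) = -1078*(-1/775536) = 539/387768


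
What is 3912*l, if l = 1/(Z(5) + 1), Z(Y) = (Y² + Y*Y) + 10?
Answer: 3912/61 ≈ 64.131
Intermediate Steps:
Z(Y) = 10 + 2*Y² (Z(Y) = (Y² + Y²) + 10 = 2*Y² + 10 = 10 + 2*Y²)
l = 1/61 (l = 1/((10 + 2*5²) + 1) = 1/((10 + 2*25) + 1) = 1/((10 + 50) + 1) = 1/(60 + 1) = 1/61 ≈ 0.016393)
3912*l = 3912*(1/61) = 3912/61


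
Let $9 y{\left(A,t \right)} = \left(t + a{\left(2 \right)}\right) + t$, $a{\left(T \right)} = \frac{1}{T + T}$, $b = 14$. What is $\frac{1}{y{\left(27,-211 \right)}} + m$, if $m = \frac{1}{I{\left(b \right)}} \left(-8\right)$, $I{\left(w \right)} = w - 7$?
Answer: $- \frac{1964}{1687} \approx -1.1642$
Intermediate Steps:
$I{\left(w \right)} = -7 + w$
$a{\left(T \right)} = \frac{1}{2 T}$
$y{\left(A,t \right)} = \frac{1}{36} + \frac{2 t}{9}$ ($y{\left(A,t \right)} = \frac{\left(t + \frac{1}{2 \cdot 2}\right) + t}{9} = \frac{\left(t + \frac{1}{2} \cdot \frac{1}{2}\right) + t}{9} = \frac{\left(t + \frac{1}{4}\right) + t}{9} = \frac{\left(\frac{1}{4} + t\right) + t}{9} = \frac{\frac{1}{4} + 2 t}{9} = \frac{1}{36} + \frac{2 t}{9}$)
$m = - \frac{8}{7}$ ($m = \frac{1}{-7 + 14} \left(-8\right) = \frac{1}{7} \left(-8\right) = - \frac{8}{7} \approx -1.1429$)
$\frac{1}{y{\left(27,-211 \right)}} + m = \frac{1}{\frac{1}{36} + \frac{2}{9} \left(-211\right)} - \frac{8}{7} = \frac{1}{\frac{1}{36} - \frac{422}{9}} - \frac{8}{7} = \frac{1}{- \frac{1687}{36}} - \frac{8}{7} = - \frac{36}{1687} - \frac{8}{7} = - \frac{1964}{1687}$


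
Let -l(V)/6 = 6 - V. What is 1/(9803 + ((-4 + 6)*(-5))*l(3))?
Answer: 1/9983 ≈ 0.00010017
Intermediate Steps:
l(V) = -36 + 6*V (l(V) = -6*(6 - V) = -36 + 6*V)
1/(9803 + ((-4 + 6)*(-5))*l(3)) = 1/(9803 + ((-4 + 6)*(-5))*(-36 + 6*3)) = 1/(9803 + (2*(-5))*(-36 + 18)) = 1/(9803 - 10*(-18)) = 1/(9803 + 180) = 1/9983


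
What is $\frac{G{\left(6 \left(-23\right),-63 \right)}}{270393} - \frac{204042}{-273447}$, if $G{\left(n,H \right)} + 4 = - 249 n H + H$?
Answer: $- \frac{19881722175}{2738450173} \approx -7.2602$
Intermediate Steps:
$G{\left(n,H \right)} = -4 + H - 249 H n$ ($G{\left(n,H \right)} = -4 + \left(- 249 n H + H\right) = -4 - \left(- H + 249 H n\right) = -4 + H - 249 H n$)
$\frac{G{\left(6 \left(-23\right),-63 \right)}}{270393} - \frac{204042}{-273447} = \frac{-4 - 63 - - 15687 \cdot 6 \left(-23\right)}{270393} - \frac{204042}{-273447} = \left(-4 - 63 - \left(-15687\right) \left(-138\right)\right) \frac{1}{270393} - - \frac{68014}{91149} = \left(-4 - 63 - 2164806\right) \frac{1}{270393} + \frac{68014}{91149} = \left(-2164873\right) \frac{1}{270393} + \frac{68014}{91149} = - \frac{2164873}{270393} + \frac{68014}{91149} = - \frac{19881722175}{2738450173}$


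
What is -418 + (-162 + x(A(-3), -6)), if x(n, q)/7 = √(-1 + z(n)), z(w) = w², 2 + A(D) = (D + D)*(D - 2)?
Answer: -580 + 21*√87 ≈ -384.13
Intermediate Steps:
A(D) = -2 + 2*D*(-2 + D) (A(D) = -2 + (D + D)*(D - 2) = -2 + (2*D)*(-2 + D) = -2 + 2*D*(-2 + D))
x(n, q) = 7*√(-1 + n²)
-418 + (-162 + x(A(-3), -6)) = -418 + (-162 + 7*√(-1 + (-2 - 4*(-3) + 2*(-3)²)²)) = -418 + (-162 + 7*√(-1 + (-2 + 12 + 2*9)²)) = -418 + (-162 + 7*√(-1 + (-2 + 12 + 18)²)) = -418 + (-162 + 7*√(-1 + 28²)) = -418 + (-162 + 7*√(-1 + 784)) = -418 + (-162 + 7*√783) = -418 + (-162 + 7*(3*√87)) = -418 + (-162 + 21*√87) = -580 + 21*√87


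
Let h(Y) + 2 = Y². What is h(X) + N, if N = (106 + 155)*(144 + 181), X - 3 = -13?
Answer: 84923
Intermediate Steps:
X = -10 (X = 3 - 13 = -10)
N = 84825 (N = 261*325 = 84825)
h(Y) = -2 + Y²
h(X) + N = (-2 + (-10)²) + 84825 = (-2 + 100) + 84825 = 98 + 84825 = 84923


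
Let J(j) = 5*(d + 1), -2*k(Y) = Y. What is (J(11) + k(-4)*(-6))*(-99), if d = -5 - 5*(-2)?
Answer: -1782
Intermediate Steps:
k(Y) = -Y/2
d = 5 (d = -5 + 10 = 5)
J(j) = 30 (J(j) = 5*(5 + 1) = 5*6 = 30)
(J(11) + k(-4)*(-6))*(-99) = (30 - ½*(-4)*(-6))*(-99) = (30 + 2*(-6))*(-99) = (30 - 12)*(-99) = 18*(-99) = -1782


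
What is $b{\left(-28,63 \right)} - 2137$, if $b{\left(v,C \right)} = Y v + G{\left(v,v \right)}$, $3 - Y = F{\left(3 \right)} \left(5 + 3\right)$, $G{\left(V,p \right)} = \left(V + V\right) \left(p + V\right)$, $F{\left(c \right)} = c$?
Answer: $1587$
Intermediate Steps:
$G{\left(V,p \right)} = 2 V \left(V + p\right)$
$Y = -21$ ($Y = 3 - 3 \left(5 + 3\right) = 3 - 3 \cdot 8 = 3 - 24 = -21$)
$b{\left(v,C \right)} = - 21 v + 4 v^{2}$ ($b{\left(v,C \right)} = - 21 v + 2 v \left(v + v\right) = - 21 v + 2 v 2 v = - 21 v + 4 v^{2}$)
$b{\left(-28,63 \right)} - 2137 = - 28 \left(-21 + 4 \left(-28\right)\right) - 2137 = - 28 \left(-21 - 112\right) - 2137 = \left(-28\right) \left(-133\right) - 2137 = 3724 - 2137 = 1587$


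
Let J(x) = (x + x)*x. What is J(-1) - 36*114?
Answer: -4102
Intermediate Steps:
J(x) = 2*x² (J(x) = (2*x)*x = 2*x²)
J(-1) - 36*114 = 2*(-1)² - 36*114 = 2*1 - 4104 = 2 - 4104 = -4102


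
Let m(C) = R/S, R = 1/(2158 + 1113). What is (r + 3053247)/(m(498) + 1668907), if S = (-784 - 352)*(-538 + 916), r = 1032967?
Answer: 5739469901871552/2344136037790175 ≈ 2.4484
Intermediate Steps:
S = -429408 (S = -1136*378 = -429408)
R = 1/3271 ≈ 0.00030572
m(C) = -1/1404593568 (m(C) = (1/3271)/(-429408) = (1/3271)*(-1/429408) = -1/1404593568)
(r + 3053247)/(m(498) + 1668907) = (1032967 + 3053247)/(-1/1404593568 + 1668907) = 4086214/(2344136037790175/1404593568) = 4086214*(1404593568/2344136037790175) = 5739469901871552/2344136037790175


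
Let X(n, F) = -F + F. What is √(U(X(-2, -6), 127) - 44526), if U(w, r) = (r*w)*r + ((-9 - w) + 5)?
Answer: I*√44530 ≈ 211.02*I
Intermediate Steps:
X(n, F) = 0
U(w, r) = -4 - w + w*r² (U(w, r) = w*r² + (-4 - w) = -4 - w + w*r²)
√(U(X(-2, -6), 127) - 44526) = √((-4 - 1*0 + 0*127²) - 44526) = √((-4 + 0 + 0*16129) - 44526) = √((-4 + 0 + 0) - 44526) = √(-4 - 44526) = √(-44530) = I*√44530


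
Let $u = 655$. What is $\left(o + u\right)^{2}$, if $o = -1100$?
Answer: $198025$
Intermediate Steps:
$\left(o + u\right)^{2} = \left(-1100 + 655\right)^{2} = \left(-445\right)^{2} = 198025$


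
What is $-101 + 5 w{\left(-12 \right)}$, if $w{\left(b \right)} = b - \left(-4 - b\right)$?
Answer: $-201$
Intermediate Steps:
$w{\left(b \right)} = 4 + 2 b$ ($w{\left(b \right)} = b + \left(4 + b\right) = 4 + 2 b$)
$-101 + 5 w{\left(-12 \right)} = -101 + 5 \left(4 + 2 \left(-12\right)\right) = -101 + 5 \left(4 - 24\right) = -101 + 5 \left(-20\right) = -101 - 100 = -201$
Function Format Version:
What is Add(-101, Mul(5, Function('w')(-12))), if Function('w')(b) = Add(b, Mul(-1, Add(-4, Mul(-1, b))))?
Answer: -201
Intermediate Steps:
Function('w')(b) = Add(4, Mul(2, b)) (Function('w')(b) = Add(b, Add(4, b)) = Add(4, Mul(2, b)))
Add(-101, Mul(5, Function('w')(-12))) = Add(-101, Mul(5, Add(4, Mul(2, -12)))) = Add(-101, Mul(5, Add(4, -24))) = Add(-101, Mul(5, -20)) = Add(-101, -100) = -201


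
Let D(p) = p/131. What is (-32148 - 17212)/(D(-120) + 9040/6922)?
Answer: -279742247/2210 ≈ -1.2658e+5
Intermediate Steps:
D(p) = p/131 (D(p) = p*(1/131) = p/131)
(-32148 - 17212)/(D(-120) + 9040/6922) = (-32148 - 17212)/((1/131)*(-120) + 9040/6922) = -49360/(-120/131 + 9040*(1/6922)) = -49360/(-120/131 + 4520/3461) = -49360/176800/453391 = -49360*453391/176800 = -279742247/2210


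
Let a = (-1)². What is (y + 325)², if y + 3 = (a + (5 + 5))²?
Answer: 196249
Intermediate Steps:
a = 1
y = 118 (y = -3 + (1 + (5 + 5))² = -3 + (1 + 10)² = -3 + 11² = -3 + 121 = 118)
(y + 325)² = (118 + 325)² = 443² = 196249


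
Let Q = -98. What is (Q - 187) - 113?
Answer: -398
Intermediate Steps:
(Q - 187) - 113 = (-98 - 187) - 113 = -285 - 113 = -398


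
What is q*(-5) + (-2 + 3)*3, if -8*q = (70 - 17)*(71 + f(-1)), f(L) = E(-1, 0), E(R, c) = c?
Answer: 18839/8 ≈ 2354.9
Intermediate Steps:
f(L) = 0
q = -3763/8 (q = -(70 - 17)*(71 + 0)/8 = -53*71/8 = -⅛*3763 = -3763/8 ≈ -470.38)
q*(-5) + (-2 + 3)*3 = -3763/8*(-5) + (-2 + 3)*3 = 18815/8 + 1*3 = 18815/8 + 3 = 18839/8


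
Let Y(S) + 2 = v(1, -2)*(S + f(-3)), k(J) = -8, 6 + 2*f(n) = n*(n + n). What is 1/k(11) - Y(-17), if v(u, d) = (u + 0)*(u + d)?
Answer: -73/8 ≈ -9.1250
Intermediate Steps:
f(n) = -3 + n**2 (f(n) = -3 + (n*(n + n))/2 = -3 + (n*(2*n))/2 = -3 + (2*n**2)/2 = -3 + n**2)
v(u, d) = u*(d + u)
Y(S) = -8 - S (Y(S) = -2 + (1*(-2 + 1))*(S + (-3 + (-3)**2)) = -2 + (1*(-1))*(S + (-3 + 9)) = -2 - (S + 6) = -2 - (6 + S) = -2 + (-6 - S) = -8 - S)
1/k(11) - Y(-17) = 1/(-8) - (-8 - 1*(-17)) = -1/8 - (-8 + 17) = -1/8 - 1*9 = -1/8 - 9 = -73/8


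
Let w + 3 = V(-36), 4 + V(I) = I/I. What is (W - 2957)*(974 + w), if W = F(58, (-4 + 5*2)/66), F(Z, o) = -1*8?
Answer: -2870120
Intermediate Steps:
V(I) = -3 (V(I) = -4 + I/I = -4 + 1 = -3)
w = -6 (w = -3 - 3 = -6)
F(Z, o) = -8
W = -8
(W - 2957)*(974 + w) = (-8 - 2957)*(974 - 6) = -2965*968 = -2870120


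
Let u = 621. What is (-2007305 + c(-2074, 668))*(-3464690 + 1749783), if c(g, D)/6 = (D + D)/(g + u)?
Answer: 5001735794552167/1453 ≈ 3.4423e+12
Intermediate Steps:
c(g, D) = 12*D/(621 + g) (c(g, D) = 6*((D + D)/(g + 621)) = 6*((2*D)/(621 + g)) = 6*(2*D/(621 + g)) = 12*D/(621 + g))
(-2007305 + c(-2074, 668))*(-3464690 + 1749783) = (-2007305 + 12*668/(621 - 2074))*(-3464690 + 1749783) = (-2007305 + 12*668/(-1453))*(-1714907) = (-2007305 + 12*668*(-1/1453))*(-1714907) = (-2007305 - 8016/1453)*(-1714907) = -2916622181/1453*(-1714907) = 5001735794552167/1453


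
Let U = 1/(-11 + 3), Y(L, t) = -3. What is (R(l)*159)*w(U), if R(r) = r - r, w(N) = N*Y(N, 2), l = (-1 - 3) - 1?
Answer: 0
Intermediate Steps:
U = -⅛ (U = 1/(-8) = -⅛ ≈ -0.12500)
l = -5 (l = -4 - 1 = -5)
w(N) = -3*N (w(N) = N*(-3) = -3*N)
R(r) = 0
(R(l)*159)*w(U) = (0*159)*(-3*(-⅛)) = 0*(3/8) = 0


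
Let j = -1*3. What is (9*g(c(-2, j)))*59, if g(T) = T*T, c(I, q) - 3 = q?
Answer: 0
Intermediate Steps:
j = -3
c(I, q) = 3 + q
g(T) = T**2
(9*g(c(-2, j)))*59 = (9*(3 - 3)**2)*59 = (9*0**2)*59 = (9*0)*59 = 0*59 = 0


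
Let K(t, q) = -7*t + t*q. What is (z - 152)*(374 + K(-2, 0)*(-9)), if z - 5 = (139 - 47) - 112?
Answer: -41416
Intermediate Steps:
K(t, q) = -7*t + q*t
z = -15 (z = 5 + ((139 - 47) - 112) = 5 + (92 - 112) = 5 - 20 = -15)
(z - 152)*(374 + K(-2, 0)*(-9)) = (-15 - 152)*(374 - 2*(-7 + 0)*(-9)) = -167*(374 - 2*(-7)*(-9)) = -167*(374 + 14*(-9)) = -167*(374 - 126) = -167*248 = -41416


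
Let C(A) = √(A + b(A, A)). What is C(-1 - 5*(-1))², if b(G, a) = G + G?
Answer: 12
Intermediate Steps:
b(G, a) = 2*G
C(A) = √3*√A (C(A) = √(A + 2*A) = √(3*A) = √3*√A)
C(-1 - 5*(-1))² = (√3*√(-1 - 5*(-1)))² = (√3*√(-1 + 5))² = (√3*√4)² = (√3*2)² = (2*√3)² = 12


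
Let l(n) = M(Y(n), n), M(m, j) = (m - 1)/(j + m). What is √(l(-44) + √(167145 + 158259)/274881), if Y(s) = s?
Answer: √(8311552057710 + 354779744*√9039)/4031588 ≈ 0.71655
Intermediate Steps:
M(m, j) = (-1 + m)/(j + m)
l(n) = (-1 + n)/(2*n) (l(n) = (-1 + n)/(n + n) = (-1 + n)/((2*n)) = (1/(2*n))*(-1 + n) = (-1 + n)/(2*n))
√(l(-44) + √(167145 + 158259)/274881) = √((½)*(-1 - 44)/(-44) + √(167145 + 158259)/274881) = √((½)*(-1/44)*(-45) + √325404*(1/274881)) = √(45/88 + (6*√9039)*(1/274881)) = √(45/88 + 2*√9039/91627)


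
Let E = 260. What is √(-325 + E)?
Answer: I*√65 ≈ 8.0623*I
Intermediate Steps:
√(-325 + E) = √(-325 + 260) = √(-65) = I*√65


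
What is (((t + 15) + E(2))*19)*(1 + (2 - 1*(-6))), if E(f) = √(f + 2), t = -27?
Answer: -1710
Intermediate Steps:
E(f) = √(2 + f)
(((t + 15) + E(2))*19)*(1 + (2 - 1*(-6))) = (((-27 + 15) + √(2 + 2))*19)*(1 + (2 - 1*(-6))) = ((-12 + √4)*19)*(1 + (2 + 6)) = ((-12 + 2)*19)*(1 + 8) = -10*19*9 = -190*9 = -1710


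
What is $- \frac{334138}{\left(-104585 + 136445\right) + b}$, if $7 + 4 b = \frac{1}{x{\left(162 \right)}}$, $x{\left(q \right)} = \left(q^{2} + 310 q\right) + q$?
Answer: $- \frac{14630661936}{1394954437} \approx -10.488$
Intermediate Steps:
$x{\left(q \right)} = q^{2} + 311 q$
$b = - \frac{536381}{306504}$ ($b = - \frac{7}{4} + \frac{1}{4 \cdot 162 \left(311 + 162\right)} = - \frac{7}{4} + \frac{1}{4 \cdot 162 \cdot 473} = - \frac{7}{4} + \frac{1}{4 \cdot 76626} = - \frac{7}{4} + \frac{1}{4} \cdot \frac{1}{76626} = - \frac{7}{4} + \frac{1}{306504} = - \frac{536381}{306504} \approx -1.75$)
$- \frac{334138}{\left(-104585 + 136445\right) + b} = - \frac{334138}{\left(-104585 + 136445\right) - \frac{536381}{306504}} = - \frac{334138}{31860 - \frac{536381}{306504}} = - \frac{334138}{\frac{9764681059}{306504}} = \left(-334138\right) \frac{306504}{9764681059} = - \frac{14630661936}{1394954437}$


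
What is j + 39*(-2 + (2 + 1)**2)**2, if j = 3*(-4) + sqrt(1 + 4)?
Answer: 1899 + sqrt(5) ≈ 1901.2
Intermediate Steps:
j = -12 + sqrt(5) ≈ -9.7639
j + 39*(-2 + (2 + 1)**2)**2 = (-12 + sqrt(5)) + 39*(-2 + (2 + 1)**2)**2 = (-12 + sqrt(5)) + 39*(-2 + 3**2)**2 = (-12 + sqrt(5)) + 39*(-2 + 9)**2 = (-12 + sqrt(5)) + 39*7**2 = (-12 + sqrt(5)) + 39*49 = (-12 + sqrt(5)) + 1911 = 1899 + sqrt(5)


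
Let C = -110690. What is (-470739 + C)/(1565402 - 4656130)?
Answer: 581429/3090728 ≈ 0.18812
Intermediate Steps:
(-470739 + C)/(1565402 - 4656130) = (-470739 - 110690)/(1565402 - 4656130) = -581429/(-3090728) = -581429*(-1/3090728) = 581429/3090728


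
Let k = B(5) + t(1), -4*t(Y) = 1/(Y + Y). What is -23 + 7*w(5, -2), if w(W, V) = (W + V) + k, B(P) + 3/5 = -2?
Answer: -843/40 ≈ -21.075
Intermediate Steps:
t(Y) = -1/(8*Y) (t(Y) = -1/(4*(Y + Y)) = -1/(2*Y)/4 = -1/(8*Y))
B(P) = -13/5 (B(P) = -3/5 - 2 = -13/5)
k = -109/40 (k = -13/5 - 1/8/1 = -13/5 - 1/8*1 = -13/5 - 1/8 = -109/40 ≈ -2.7250)
w(W, V) = -109/40 + V + W (w(W, V) = (W + V) - 109/40 = (V + W) - 109/40 = -109/40 + V + W)
-23 + 7*w(5, -2) = -23 + 7*(-109/40 - 2 + 5) = -23 + 7*(11/40) = -23 + 77/40 = -843/40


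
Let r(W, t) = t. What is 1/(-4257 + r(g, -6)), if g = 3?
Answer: -1/4263 ≈ -0.00023458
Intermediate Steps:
1/(-4257 + r(g, -6)) = 1/(-4257 - 6) = 1/(-4263) = -1/4263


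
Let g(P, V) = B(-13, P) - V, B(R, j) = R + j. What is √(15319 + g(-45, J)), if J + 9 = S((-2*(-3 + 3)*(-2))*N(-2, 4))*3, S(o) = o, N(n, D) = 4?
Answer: √15270 ≈ 123.57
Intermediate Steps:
J = -9 (J = -9 + ((-2*(-3 + 3)*(-2))*4)*3 = -9 + ((-2*0*(-2))*4)*3 = -9 + ((0*(-2))*4)*3 = -9 + (0*4)*3 = -9 + 0*3 = -9 + 0 = -9)
g(P, V) = -13 + P - V (g(P, V) = (-13 + P) - V = -13 + P - V)
√(15319 + g(-45, J)) = √(15319 + (-13 - 45 - 1*(-9))) = √(15319 + (-13 - 45 + 9)) = √(15319 - 49) = √15270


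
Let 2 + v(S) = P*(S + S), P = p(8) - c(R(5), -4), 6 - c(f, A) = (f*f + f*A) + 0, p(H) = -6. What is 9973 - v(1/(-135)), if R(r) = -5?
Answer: 448897/45 ≈ 9975.5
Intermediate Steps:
c(f, A) = 6 - f**2 - A*f (c(f, A) = 6 - ((f*f + f*A) + 0) = 6 - ((f**2 + A*f) + 0) = 6 - (f**2 + A*f) = 6 + (-f**2 - A*f) = 6 - f**2 - A*f)
P = 33 (P = -6 - (6 - 1*(-5)**2 - 1*(-4)*(-5)) = -6 - (6 - 1*25 - 20) = -6 - (6 - 25 - 20) = -6 - 1*(-39) = -6 + 39 = 33)
v(S) = -2 + 66*S (v(S) = -2 + 33*(S + S) = -2 + 33*(2*S) = -2 + 66*S)
9973 - v(1/(-135)) = 9973 - (-2 + 66/(-135)) = 9973 - (-2 + 66*(-1/135)) = 9973 - (-2 - 22/45) = 9973 - 1*(-112/45) = 9973 + 112/45 = 448897/45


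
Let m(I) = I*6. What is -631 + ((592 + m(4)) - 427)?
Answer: -442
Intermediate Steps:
m(I) = 6*I
-631 + ((592 + m(4)) - 427) = -631 + ((592 + 6*4) - 427) = -631 + ((592 + 24) - 427) = -631 + (616 - 427) = -631 + 189 = -442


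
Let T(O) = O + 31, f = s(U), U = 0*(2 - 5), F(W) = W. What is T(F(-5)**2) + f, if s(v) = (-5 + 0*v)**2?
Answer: 81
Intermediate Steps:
U = 0 (U = 0*(-3) = 0)
s(v) = 25 (s(v) = (-5 + 0)**2 = (-5)**2 = 25)
f = 25
T(O) = 31 + O
T(F(-5)**2) + f = (31 + (-5)**2) + 25 = (31 + 25) + 25 = 56 + 25 = 81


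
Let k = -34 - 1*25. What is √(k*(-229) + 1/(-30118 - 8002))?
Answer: 3*√545369412230/19060 ≈ 116.24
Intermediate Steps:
k = -59 (k = -34 - 25 = -59)
√(k*(-229) + 1/(-30118 - 8002)) = √(-59*(-229) + 1/(-30118 - 8002)) = √(13511 + 1/(-38120)) = √(13511 - 1/38120) = √(515039319/38120) = 3*√545369412230/19060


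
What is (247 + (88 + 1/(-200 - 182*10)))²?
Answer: 1637629530601/14592400 ≈ 1.1222e+5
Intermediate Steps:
(247 + (88 + 1/(-200 - 182*10)))² = (247 + (88 + (⅒)/(-382)))² = (247 + (88 - 1/382*⅒))² = (247 + (88 - 1/3820))² = (247 + 336159/3820)² = (1279699/3820)² = 1637629530601/14592400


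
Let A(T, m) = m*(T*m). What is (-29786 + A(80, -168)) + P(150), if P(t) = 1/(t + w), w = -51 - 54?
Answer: 100266031/45 ≈ 2.2281e+6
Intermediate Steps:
w = -105
A(T, m) = T*m**2
P(t) = 1/(-105 + t) (P(t) = 1/(t - 105) = 1/(-105 + t))
(-29786 + A(80, -168)) + P(150) = (-29786 + 80*(-168)**2) + 1/(-105 + 150) = (-29786 + 80*28224) + 1/45 = (-29786 + 2257920) + 1/45 = 2228134 + 1/45 = 100266031/45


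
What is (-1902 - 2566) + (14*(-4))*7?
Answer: -4860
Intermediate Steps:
(-1902 - 2566) + (14*(-4))*7 = -4468 - 56*7 = -4468 - 392 = -4860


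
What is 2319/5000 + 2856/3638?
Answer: 668133/535000 ≈ 1.2488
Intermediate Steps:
2319/5000 + 2856/3638 = 2319*(1/5000) + 2856*(1/3638) = 2319/5000 + 84/107 = 668133/535000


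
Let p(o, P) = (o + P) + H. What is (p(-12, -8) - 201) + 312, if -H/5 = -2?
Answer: 101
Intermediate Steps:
H = 10 (H = -5*(-2) = 10)
p(o, P) = 10 + P + o (p(o, P) = (o + P) + 10 = (P + o) + 10 = 10 + P + o)
(p(-12, -8) - 201) + 312 = ((10 - 8 - 12) - 201) + 312 = (-10 - 201) + 312 = -211 + 312 = 101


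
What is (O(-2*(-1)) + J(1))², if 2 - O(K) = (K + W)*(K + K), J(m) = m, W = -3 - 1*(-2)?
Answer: 1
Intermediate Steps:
W = -1 (W = -3 + 2 = -1)
O(K) = 2 - 2*K*(-1 + K) (O(K) = 2 - (K - 1)*(K + K) = 2 - (-1 + K)*2*K = 2 - 2*K*(-1 + K))
(O(-2*(-1)) + J(1))² = ((2 - 2*(-2*(-1))² + 2*(-2*(-1))) + 1)² = ((2 - 2*2² + 2*2) + 1)² = ((2 - 2*4 + 4) + 1)² = ((2 - 8 + 4) + 1)² = (-2 + 1)² = (-1)² = 1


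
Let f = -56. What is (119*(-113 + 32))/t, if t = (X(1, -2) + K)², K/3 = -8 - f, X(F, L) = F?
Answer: -9639/21025 ≈ -0.45845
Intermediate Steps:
K = 144 (K = 3*(-8 - 1*(-56)) = 3*(-8 + 56) = 3*48 = 144)
t = 21025 (t = (1 + 144)² = 145² = 21025)
(119*(-113 + 32))/t = (119*(-113 + 32))/21025 = (119*(-81))*(1/21025) = -9639*1/21025 = -9639/21025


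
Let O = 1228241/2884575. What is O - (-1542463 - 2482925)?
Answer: 11611534818341/2884575 ≈ 4.0254e+6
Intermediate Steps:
O = 1228241/2884575 (O = 1228241*(1/2884575) = 1228241/2884575 ≈ 0.42580)
O - (-1542463 - 2482925) = 1228241/2884575 - (-1542463 - 2482925) = 1228241/2884575 - 1*(-4025388) = 1228241/2884575 + 4025388 = 11611534818341/2884575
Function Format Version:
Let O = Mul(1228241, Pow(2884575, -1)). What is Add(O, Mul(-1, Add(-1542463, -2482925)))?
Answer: Rational(11611534818341, 2884575) ≈ 4.0254e+6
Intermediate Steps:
O = Rational(1228241, 2884575) (O = Mul(1228241, Rational(1, 2884575)) = Rational(1228241, 2884575) ≈ 0.42580)
Add(O, Mul(-1, Add(-1542463, -2482925))) = Add(Rational(1228241, 2884575), Mul(-1, Add(-1542463, -2482925))) = Add(Rational(1228241, 2884575), Mul(-1, -4025388)) = Add(Rational(1228241, 2884575), 4025388) = Rational(11611534818341, 2884575)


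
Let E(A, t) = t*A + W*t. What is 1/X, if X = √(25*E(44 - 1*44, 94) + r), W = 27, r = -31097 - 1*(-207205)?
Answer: √239558/239558 ≈ 0.0020431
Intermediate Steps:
r = 176108 (r = -31097 + 207205 = 176108)
E(A, t) = 27*t + A*t (E(A, t) = t*A + 27*t = A*t + 27*t = 27*t + A*t)
X = √239558 (X = √(25*(94*(27 + (44 - 1*44))) + 176108) = √(25*(94*(27 + (44 - 44))) + 176108) = √(25*(94*(27 + 0)) + 176108) = √(25*(94*27) + 176108) = √(25*2538 + 176108) = √(63450 + 176108) = √239558 ≈ 489.45)
1/X = 1/(√239558) = √239558/239558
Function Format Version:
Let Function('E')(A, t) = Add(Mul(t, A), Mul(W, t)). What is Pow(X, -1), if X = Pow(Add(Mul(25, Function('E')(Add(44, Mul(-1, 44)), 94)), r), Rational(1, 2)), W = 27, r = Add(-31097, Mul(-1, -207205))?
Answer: Mul(Rational(1, 239558), Pow(239558, Rational(1, 2))) ≈ 0.0020431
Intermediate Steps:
r = 176108 (r = Add(-31097, 207205) = 176108)
Function('E')(A, t) = Add(Mul(27, t), Mul(A, t)) (Function('E')(A, t) = Add(Mul(t, A), Mul(27, t)) = Add(Mul(A, t), Mul(27, t)) = Add(Mul(27, t), Mul(A, t)))
X = Pow(239558, Rational(1, 2)) (X = Pow(Add(Mul(25, Mul(94, Add(27, Add(44, Mul(-1, 44))))), 176108), Rational(1, 2)) = Pow(Add(Mul(25, Mul(94, Add(27, Add(44, -44)))), 176108), Rational(1, 2)) = Pow(Add(Mul(25, Mul(94, Add(27, 0))), 176108), Rational(1, 2)) = Pow(Add(Mul(25, Mul(94, 27)), 176108), Rational(1, 2)) = Pow(Add(Mul(25, 2538), 176108), Rational(1, 2)) = Pow(Add(63450, 176108), Rational(1, 2)) = Pow(239558, Rational(1, 2)) ≈ 489.45)
Pow(X, -1) = Pow(Pow(239558, Rational(1, 2)), -1) = Mul(Rational(1, 239558), Pow(239558, Rational(1, 2)))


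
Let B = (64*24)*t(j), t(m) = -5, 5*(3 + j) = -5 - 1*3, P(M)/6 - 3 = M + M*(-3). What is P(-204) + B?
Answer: -5214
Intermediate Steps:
P(M) = 18 - 12*M (P(M) = 18 + 6*(M + M*(-3)) = 18 + 6*(M - 3*M) = 18 + 6*(-2*M) = 18 - 12*M)
j = -23/5 (j = -3 + (-5 - 1*3)/5 = -3 + (-5 - 3)/5 = -3 + (⅕)*(-8) = -3 - 8/5 = -23/5 ≈ -4.6000)
B = -7680 (B = (64*24)*(-5) = 1536*(-5) = -7680)
P(-204) + B = (18 - 12*(-204)) - 7680 = (18 + 2448) - 7680 = 2466 - 7680 = -5214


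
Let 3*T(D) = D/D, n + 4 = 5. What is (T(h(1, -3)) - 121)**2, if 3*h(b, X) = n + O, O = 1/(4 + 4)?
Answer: 131044/9 ≈ 14560.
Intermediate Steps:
O = 1/8 ≈ 0.12500
n = 1 (n = -4 + 5 = 1)
h(b, X) = 3/8 (h(b, X) = (1 + 1/8)/3 = (1/3)*(9/8) = 3/8)
T(D) = 1/3 (T(D) = (D/D)/3 = (1/3)*1 = 1/3)
(T(h(1, -3)) - 121)**2 = (1/3 - 121)**2 = (-362/3)**2 = 131044/9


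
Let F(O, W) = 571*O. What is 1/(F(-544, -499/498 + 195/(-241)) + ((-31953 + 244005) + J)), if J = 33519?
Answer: -1/65053 ≈ -1.5372e-5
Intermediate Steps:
1/(F(-544, -499/498 + 195/(-241)) + ((-31953 + 244005) + J)) = 1/(571*(-544) + ((-31953 + 244005) + 33519)) = 1/(-310624 + (212052 + 33519)) = 1/(-310624 + 245571) = 1/(-65053) = -1/65053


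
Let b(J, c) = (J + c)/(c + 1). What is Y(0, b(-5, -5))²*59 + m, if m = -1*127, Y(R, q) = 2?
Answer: 109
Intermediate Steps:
b(J, c) = (J + c)/(1 + c)
m = -127
Y(0, b(-5, -5))²*59 + m = 2²*59 - 127 = 4*59 - 127 = 236 - 127 = 109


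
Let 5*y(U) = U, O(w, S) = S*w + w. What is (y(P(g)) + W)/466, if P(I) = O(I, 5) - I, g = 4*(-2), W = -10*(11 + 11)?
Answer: -114/233 ≈ -0.48927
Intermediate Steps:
O(w, S) = w + S*w
W = -220 (W = -10*22 = -220)
g = -8
P(I) = 5*I (P(I) = I*(1 + 5) - I = I*6 - I = 6*I - I = 5*I)
y(U) = U/5
(y(P(g)) + W)/466 = ((5*(-8))/5 - 220)/466 = ((⅕)*(-40) - 220)*(1/466) = (-8 - 220)*(1/466) = -228*1/466 = -114/233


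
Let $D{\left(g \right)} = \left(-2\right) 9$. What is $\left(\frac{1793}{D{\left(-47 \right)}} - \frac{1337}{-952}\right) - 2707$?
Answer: $- \frac{3433573}{1224} \approx -2805.2$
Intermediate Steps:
$D{\left(g \right)} = -18$
$\left(\frac{1793}{D{\left(-47 \right)}} - \frac{1337}{-952}\right) - 2707 = \left(\frac{1793}{-18} - \frac{1337}{-952}\right) - 2707 = \left(1793 \left(- \frac{1}{18}\right) - - \frac{191}{136}\right) - 2707 = \left(- \frac{1793}{18} + \frac{191}{136}\right) - 2707 = - \frac{120205}{1224} - 2707 = - \frac{3433573}{1224}$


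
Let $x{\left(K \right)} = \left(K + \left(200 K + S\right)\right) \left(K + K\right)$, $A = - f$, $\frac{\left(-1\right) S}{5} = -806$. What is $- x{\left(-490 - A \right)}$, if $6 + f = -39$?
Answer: $-110750350$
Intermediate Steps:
$f = -45$ ($f = -6 - 39 = -45$)
$S = 4030$ ($S = \left(-5\right) \left(-806\right) = 4030$)
$A = 45$ ($A = \left(-1\right) \left(-45\right) = 45$)
$x{\left(K \right)} = 2 K \left(4030 + 201 K\right)$ ($x{\left(K \right)} = \left(K + \left(200 K + 4030\right)\right) \left(K + K\right) = \left(K + \left(4030 + 200 K\right)\right) 2 K = \left(4030 + 201 K\right) 2 K = 2 K \left(4030 + 201 K\right)$)
$- x{\left(-490 - A \right)} = - 2 \left(-490 - 45\right) \left(4030 + 201 \left(-490 - 45\right)\right) = - 2 \left(-535\right) \left(4030 + 201 \left(-535\right)\right) = - 2 \left(-535\right) \left(4030 - 107535\right) = - 2 \left(-535\right) \left(-103505\right) = \left(-1\right) 110750350 = -110750350$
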